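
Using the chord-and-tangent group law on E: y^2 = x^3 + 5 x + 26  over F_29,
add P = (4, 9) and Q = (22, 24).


P != Q, so use the chord formula.
s = (y2 - y1) / (x2 - x1) = (15) / (18) mod 29 = 25
x3 = s^2 - x1 - x2 mod 29 = 25^2 - 4 - 22 = 19
y3 = s (x1 - x3) - y1 mod 29 = 25 * (4 - 19) - 9 = 22

P + Q = (19, 22)


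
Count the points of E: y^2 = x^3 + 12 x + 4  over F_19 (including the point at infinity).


For each x in F_19, count y with y^2 = x^3 + 12 x + 4 mod 19:
  x = 0: RHS = 4, y in [2, 17]  -> 2 point(s)
  x = 1: RHS = 17, y in [6, 13]  -> 2 point(s)
  x = 2: RHS = 17, y in [6, 13]  -> 2 point(s)
  x = 6: RHS = 7, y in [8, 11]  -> 2 point(s)
  x = 8: RHS = 4, y in [2, 17]  -> 2 point(s)
  x = 9: RHS = 5, y in [9, 10]  -> 2 point(s)
  x = 11: RHS = 4, y in [2, 17]  -> 2 point(s)
  x = 13: RHS = 1, y in [1, 18]  -> 2 point(s)
  x = 14: RHS = 9, y in [3, 16]  -> 2 point(s)
  x = 15: RHS = 6, y in [5, 14]  -> 2 point(s)
  x = 16: RHS = 17, y in [6, 13]  -> 2 point(s)
Affine points: 22. Add the point at infinity: total = 23.

#E(F_19) = 23


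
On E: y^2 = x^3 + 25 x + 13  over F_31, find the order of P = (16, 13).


Compute successive multiples of P until we hit O:
  1P = (16, 13)
  2P = (7, 29)
  3P = (28, 29)
  4P = (6, 21)
  5P = (27, 2)
  6P = (20, 22)
  7P = (2, 3)
  8P = (23, 13)
  ... (continuing to 17P)
  17P = O

ord(P) = 17


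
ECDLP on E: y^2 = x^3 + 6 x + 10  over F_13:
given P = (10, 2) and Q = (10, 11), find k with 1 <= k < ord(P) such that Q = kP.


Enumerate multiples of P until we hit Q = (10, 11):
  1P = (10, 2)
  2P = (5, 10)
  3P = (12, 9)
  4P = (0, 7)
  5P = (0, 6)
  6P = (12, 4)
  7P = (5, 3)
  8P = (10, 11)
Match found at i = 8.

k = 8


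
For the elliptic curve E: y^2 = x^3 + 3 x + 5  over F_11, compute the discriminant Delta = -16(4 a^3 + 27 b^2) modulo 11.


4 a^3 + 27 b^2 = 4*3^3 + 27*5^2 = 108 + 675 = 783
Delta = -16 * (783) = -12528
Delta mod 11 = 1

Delta = 1 (mod 11)


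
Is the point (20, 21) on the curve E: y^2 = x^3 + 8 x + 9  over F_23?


Check whether y^2 = x^3 + 8 x + 9 (mod 23) for (x, y) = (20, 21).
LHS: y^2 = 21^2 mod 23 = 4
RHS: x^3 + 8 x + 9 = 20^3 + 8*20 + 9 mod 23 = 4
LHS = RHS

Yes, on the curve


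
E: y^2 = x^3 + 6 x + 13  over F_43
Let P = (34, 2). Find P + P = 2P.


Doubling: s = (3 x1^2 + a) / (2 y1)
s = (3*34^2 + 6) / (2*2) mod 43 = 30
x3 = s^2 - 2 x1 mod 43 = 30^2 - 2*34 = 15
y3 = s (x1 - x3) - y1 mod 43 = 30 * (34 - 15) - 2 = 9

2P = (15, 9)


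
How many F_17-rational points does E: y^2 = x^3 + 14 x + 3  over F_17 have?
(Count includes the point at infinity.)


For each x in F_17, count y with y^2 = x^3 + 14 x + 3 mod 17:
  x = 1: RHS = 1, y in [1, 16]  -> 2 point(s)
  x = 3: RHS = 4, y in [2, 15]  -> 2 point(s)
  x = 4: RHS = 4, y in [2, 15]  -> 2 point(s)
  x = 7: RHS = 2, y in [6, 11]  -> 2 point(s)
  x = 8: RHS = 15, y in [7, 10]  -> 2 point(s)
  x = 9: RHS = 8, y in [5, 12]  -> 2 point(s)
  x = 10: RHS = 4, y in [2, 15]  -> 2 point(s)
  x = 11: RHS = 9, y in [3, 14]  -> 2 point(s)
  x = 13: RHS = 2, y in [6, 11]  -> 2 point(s)
  x = 14: RHS = 2, y in [6, 11]  -> 2 point(s)
  x = 15: RHS = 1, y in [1, 16]  -> 2 point(s)
Affine points: 22. Add the point at infinity: total = 23.

#E(F_17) = 23


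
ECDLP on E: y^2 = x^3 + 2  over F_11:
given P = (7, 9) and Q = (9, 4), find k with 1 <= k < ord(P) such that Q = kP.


Enumerate multiples of P until we hit Q = (9, 4):
  1P = (7, 9)
  2P = (9, 4)
Match found at i = 2.

k = 2


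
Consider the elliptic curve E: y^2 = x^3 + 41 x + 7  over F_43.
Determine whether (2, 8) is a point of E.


Check whether y^2 = x^3 + 41 x + 7 (mod 43) for (x, y) = (2, 8).
LHS: y^2 = 8^2 mod 43 = 21
RHS: x^3 + 41 x + 7 = 2^3 + 41*2 + 7 mod 43 = 11
LHS != RHS

No, not on the curve


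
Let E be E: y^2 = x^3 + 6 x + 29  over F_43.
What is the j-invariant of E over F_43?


Delta = -16(4 a^3 + 27 b^2) mod 43 = 17
-1728 * (4 a)^3 = -1728 * (4*6)^3 mod 43 = 4
j = 4 * 17^(-1) mod 43 = 23

j = 23 (mod 43)


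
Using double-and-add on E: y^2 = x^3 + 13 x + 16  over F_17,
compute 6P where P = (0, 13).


k = 6 = 110_2 (binary, LSB first: 011)
Double-and-add from P = (0, 13):
  bit 0 = 0: acc unchanged = O
  bit 1 = 1: acc = O + (13, 6) = (13, 6)
  bit 2 = 1: acc = (13, 6) + (12, 9) = (1, 9)

6P = (1, 9)


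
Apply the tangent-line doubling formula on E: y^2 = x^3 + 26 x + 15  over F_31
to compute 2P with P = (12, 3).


Doubling: s = (3 x1^2 + a) / (2 y1)
s = (3*12^2 + 26) / (2*3) mod 31 = 4
x3 = s^2 - 2 x1 mod 31 = 4^2 - 2*12 = 23
y3 = s (x1 - x3) - y1 mod 31 = 4 * (12 - 23) - 3 = 15

2P = (23, 15)


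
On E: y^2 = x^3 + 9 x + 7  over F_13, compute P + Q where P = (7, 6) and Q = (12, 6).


P != Q, so use the chord formula.
s = (y2 - y1) / (x2 - x1) = (0) / (5) mod 13 = 0
x3 = s^2 - x1 - x2 mod 13 = 0^2 - 7 - 12 = 7
y3 = s (x1 - x3) - y1 mod 13 = 0 * (7 - 7) - 6 = 7

P + Q = (7, 7)


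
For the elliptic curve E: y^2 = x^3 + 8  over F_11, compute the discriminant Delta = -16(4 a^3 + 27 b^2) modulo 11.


4 a^3 + 27 b^2 = 4*0^3 + 27*8^2 = 0 + 1728 = 1728
Delta = -16 * (1728) = -27648
Delta mod 11 = 6

Delta = 6 (mod 11)


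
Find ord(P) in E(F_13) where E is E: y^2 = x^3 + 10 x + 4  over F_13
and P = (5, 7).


Compute successive multiples of P until we hit O:
  1P = (5, 7)
  2P = (0, 2)
  3P = (9, 2)
  4P = (3, 10)
  5P = (4, 11)
  6P = (7, 1)
  7P = (10, 8)
  8P = (10, 5)
  ... (continuing to 15P)
  15P = O

ord(P) = 15


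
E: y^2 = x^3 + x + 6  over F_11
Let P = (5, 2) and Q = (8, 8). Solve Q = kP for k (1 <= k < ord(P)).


Enumerate multiples of P until we hit Q = (8, 8):
  1P = (5, 2)
  2P = (10, 2)
  3P = (7, 9)
  4P = (3, 5)
  5P = (8, 8)
Match found at i = 5.

k = 5


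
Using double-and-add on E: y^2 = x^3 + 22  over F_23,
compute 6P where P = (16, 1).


k = 6 = 110_2 (binary, LSB first: 011)
Double-and-add from P = (16, 1):
  bit 0 = 0: acc unchanged = O
  bit 1 = 1: acc = O + (17, 6) = (17, 6)
  bit 2 = 1: acc = (17, 6) + (1, 0) = (17, 17)

6P = (17, 17)


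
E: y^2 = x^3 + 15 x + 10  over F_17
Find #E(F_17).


For each x in F_17, count y with y^2 = x^3 + 15 x + 10 mod 17:
  x = 1: RHS = 9, y in [3, 14]  -> 2 point(s)
  x = 4: RHS = 15, y in [7, 10]  -> 2 point(s)
  x = 7: RHS = 16, y in [4, 13]  -> 2 point(s)
  x = 8: RHS = 13, y in [8, 9]  -> 2 point(s)
  x = 10: RHS = 4, y in [2, 15]  -> 2 point(s)
Affine points: 10. Add the point at infinity: total = 11.

#E(F_17) = 11


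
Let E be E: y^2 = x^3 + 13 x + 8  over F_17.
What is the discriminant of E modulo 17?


4 a^3 + 27 b^2 = 4*13^3 + 27*8^2 = 8788 + 1728 = 10516
Delta = -16 * (10516) = -168256
Delta mod 17 = 10

Delta = 10 (mod 17)


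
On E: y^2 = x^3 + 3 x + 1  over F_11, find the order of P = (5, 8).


Compute successive multiples of P until we hit O:
  1P = (5, 8)
  2P = (5, 3)
  3P = O

ord(P) = 3


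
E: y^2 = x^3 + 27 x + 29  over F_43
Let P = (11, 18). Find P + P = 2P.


Doubling: s = (3 x1^2 + a) / (2 y1)
s = (3*11^2 + 27) / (2*18) mod 43 = 18
x3 = s^2 - 2 x1 mod 43 = 18^2 - 2*11 = 1
y3 = s (x1 - x3) - y1 mod 43 = 18 * (11 - 1) - 18 = 33

2P = (1, 33)


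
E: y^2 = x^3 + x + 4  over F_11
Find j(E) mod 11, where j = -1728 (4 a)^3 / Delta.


Delta = -16(4 a^3 + 27 b^2) mod 11 = 9
-1728 * (4 a)^3 = -1728 * (4*1)^3 mod 11 = 2
j = 2 * 9^(-1) mod 11 = 10

j = 10 (mod 11)


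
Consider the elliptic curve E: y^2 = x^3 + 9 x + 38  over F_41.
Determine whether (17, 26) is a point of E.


Check whether y^2 = x^3 + 9 x + 38 (mod 41) for (x, y) = (17, 26).
LHS: y^2 = 26^2 mod 41 = 20
RHS: x^3 + 9 x + 38 = 17^3 + 9*17 + 38 mod 41 = 20
LHS = RHS

Yes, on the curve


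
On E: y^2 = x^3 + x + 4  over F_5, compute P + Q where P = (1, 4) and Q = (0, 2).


P != Q, so use the chord formula.
s = (y2 - y1) / (x2 - x1) = (3) / (4) mod 5 = 2
x3 = s^2 - x1 - x2 mod 5 = 2^2 - 1 - 0 = 3
y3 = s (x1 - x3) - y1 mod 5 = 2 * (1 - 3) - 4 = 2

P + Q = (3, 2)


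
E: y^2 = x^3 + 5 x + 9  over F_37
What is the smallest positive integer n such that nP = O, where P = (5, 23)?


Compute successive multiples of P until we hit O:
  1P = (5, 23)
  2P = (11, 10)
  3P = (0, 34)
  4P = (25, 21)
  5P = (17, 30)
  6P = (12, 13)
  7P = (16, 35)
  8P = (23, 28)
  ... (continuing to 46P)
  46P = O

ord(P) = 46


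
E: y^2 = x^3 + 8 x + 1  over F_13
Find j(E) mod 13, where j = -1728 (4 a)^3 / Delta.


Delta = -16(4 a^3 + 27 b^2) mod 13 = 2
-1728 * (4 a)^3 = -1728 * (4*8)^3 mod 13 = 8
j = 8 * 2^(-1) mod 13 = 4

j = 4 (mod 13)


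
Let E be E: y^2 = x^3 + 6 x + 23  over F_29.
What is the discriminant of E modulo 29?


4 a^3 + 27 b^2 = 4*6^3 + 27*23^2 = 864 + 14283 = 15147
Delta = -16 * (15147) = -242352
Delta mod 29 = 1

Delta = 1 (mod 29)


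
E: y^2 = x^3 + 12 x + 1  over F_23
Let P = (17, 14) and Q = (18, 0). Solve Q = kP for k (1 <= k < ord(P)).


Enumerate multiples of P until we hit Q = (18, 0):
  1P = (17, 14)
  2P = (13, 13)
  3P = (6, 6)
  4P = (3, 15)
  5P = (5, 18)
  6P = (19, 2)
  7P = (0, 22)
  8P = (18, 0)
Match found at i = 8.

k = 8


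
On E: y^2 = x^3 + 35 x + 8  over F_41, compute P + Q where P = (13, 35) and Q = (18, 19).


P != Q, so use the chord formula.
s = (y2 - y1) / (x2 - x1) = (25) / (5) mod 41 = 5
x3 = s^2 - x1 - x2 mod 41 = 5^2 - 13 - 18 = 35
y3 = s (x1 - x3) - y1 mod 41 = 5 * (13 - 35) - 35 = 19

P + Q = (35, 19)


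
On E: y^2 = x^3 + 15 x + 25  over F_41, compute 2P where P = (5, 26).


Doubling: s = (3 x1^2 + a) / (2 y1)
s = (3*5^2 + 15) / (2*26) mod 41 = 38
x3 = s^2 - 2 x1 mod 41 = 38^2 - 2*5 = 40
y3 = s (x1 - x3) - y1 mod 41 = 38 * (5 - 40) - 26 = 38

2P = (40, 38)


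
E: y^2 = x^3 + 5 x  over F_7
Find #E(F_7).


For each x in F_7, count y with y^2 = x^3 + 5 x + 0 mod 7:
  x = 0: RHS = 0, y in [0]  -> 1 point(s)
  x = 2: RHS = 4, y in [2, 5]  -> 2 point(s)
  x = 3: RHS = 0, y in [0]  -> 1 point(s)
  x = 4: RHS = 0, y in [0]  -> 1 point(s)
  x = 6: RHS = 1, y in [1, 6]  -> 2 point(s)
Affine points: 7. Add the point at infinity: total = 8.

#E(F_7) = 8


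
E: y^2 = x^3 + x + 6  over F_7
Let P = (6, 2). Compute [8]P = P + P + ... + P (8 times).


k = 8 = 1000_2 (binary, LSB first: 0001)
Double-and-add from P = (6, 2):
  bit 0 = 0: acc unchanged = O
  bit 1 = 0: acc unchanged = O
  bit 2 = 0: acc unchanged = O
  bit 3 = 1: acc = O + (2, 3) = (2, 3)

8P = (2, 3)


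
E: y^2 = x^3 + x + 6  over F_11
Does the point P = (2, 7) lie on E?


Check whether y^2 = x^3 + 1 x + 6 (mod 11) for (x, y) = (2, 7).
LHS: y^2 = 7^2 mod 11 = 5
RHS: x^3 + 1 x + 6 = 2^3 + 1*2 + 6 mod 11 = 5
LHS = RHS

Yes, on the curve


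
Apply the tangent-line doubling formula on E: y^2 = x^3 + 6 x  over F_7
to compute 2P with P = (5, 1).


Doubling: s = (3 x1^2 + a) / (2 y1)
s = (3*5^2 + 6) / (2*1) mod 7 = 2
x3 = s^2 - 2 x1 mod 7 = 2^2 - 2*5 = 1
y3 = s (x1 - x3) - y1 mod 7 = 2 * (5 - 1) - 1 = 0

2P = (1, 0)


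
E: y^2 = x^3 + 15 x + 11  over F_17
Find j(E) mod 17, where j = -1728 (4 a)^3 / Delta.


Delta = -16(4 a^3 + 27 b^2) mod 17 = 5
-1728 * (4 a)^3 = -1728 * (4*15)^3 mod 17 = 5
j = 5 * 5^(-1) mod 17 = 1

j = 1 (mod 17)


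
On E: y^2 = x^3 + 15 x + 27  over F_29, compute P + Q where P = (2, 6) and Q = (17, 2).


P != Q, so use the chord formula.
s = (y2 - y1) / (x2 - x1) = (25) / (15) mod 29 = 21
x3 = s^2 - x1 - x2 mod 29 = 21^2 - 2 - 17 = 16
y3 = s (x1 - x3) - y1 mod 29 = 21 * (2 - 16) - 6 = 19

P + Q = (16, 19)


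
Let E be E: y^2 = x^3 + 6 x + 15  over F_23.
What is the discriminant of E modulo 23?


4 a^3 + 27 b^2 = 4*6^3 + 27*15^2 = 864 + 6075 = 6939
Delta = -16 * (6939) = -111024
Delta mod 23 = 20

Delta = 20 (mod 23)


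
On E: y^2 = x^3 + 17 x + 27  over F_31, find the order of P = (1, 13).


Compute successive multiples of P until we hit O:
  1P = (1, 13)
  2P = (14, 8)
  3P = (20, 11)
  4P = (4, 2)
  5P = (5, 12)
  6P = (27, 9)
  7P = (21, 2)
  8P = (10, 9)
  ... (continuing to 29P)
  29P = O

ord(P) = 29


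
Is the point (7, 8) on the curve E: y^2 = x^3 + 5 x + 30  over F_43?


Check whether y^2 = x^3 + 5 x + 30 (mod 43) for (x, y) = (7, 8).
LHS: y^2 = 8^2 mod 43 = 21
RHS: x^3 + 5 x + 30 = 7^3 + 5*7 + 30 mod 43 = 21
LHS = RHS

Yes, on the curve


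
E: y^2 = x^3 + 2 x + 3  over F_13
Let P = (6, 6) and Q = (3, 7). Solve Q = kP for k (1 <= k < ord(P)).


Enumerate multiples of P until we hit Q = (3, 7):
  1P = (6, 6)
  2P = (11, 11)
  3P = (10, 3)
  4P = (0, 9)
  5P = (4, 6)
  6P = (3, 7)
Match found at i = 6.

k = 6


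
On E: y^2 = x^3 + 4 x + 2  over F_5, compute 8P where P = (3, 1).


k = 8 = 1000_2 (binary, LSB first: 0001)
Double-and-add from P = (3, 1):
  bit 0 = 0: acc unchanged = O
  bit 1 = 0: acc unchanged = O
  bit 2 = 0: acc unchanged = O
  bit 3 = 1: acc = O + (3, 4) = (3, 4)

8P = (3, 4)


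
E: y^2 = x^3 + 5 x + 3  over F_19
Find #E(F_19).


For each x in F_19, count y with y^2 = x^3 + 5 x + 3 mod 19:
  x = 1: RHS = 9, y in [3, 16]  -> 2 point(s)
  x = 3: RHS = 7, y in [8, 11]  -> 2 point(s)
  x = 4: RHS = 11, y in [7, 12]  -> 2 point(s)
  x = 5: RHS = 1, y in [1, 18]  -> 2 point(s)
  x = 7: RHS = 1, y in [1, 18]  -> 2 point(s)
  x = 8: RHS = 4, y in [2, 17]  -> 2 point(s)
  x = 9: RHS = 17, y in [6, 13]  -> 2 point(s)
  x = 12: RHS = 5, y in [9, 10]  -> 2 point(s)
  x = 13: RHS = 4, y in [2, 17]  -> 2 point(s)
  x = 14: RHS = 5, y in [9, 10]  -> 2 point(s)
  x = 17: RHS = 4, y in [2, 17]  -> 2 point(s)
  x = 18: RHS = 16, y in [4, 15]  -> 2 point(s)
Affine points: 24. Add the point at infinity: total = 25.

#E(F_19) = 25


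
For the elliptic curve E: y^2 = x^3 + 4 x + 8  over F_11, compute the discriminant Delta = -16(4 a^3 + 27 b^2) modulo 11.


4 a^3 + 27 b^2 = 4*4^3 + 27*8^2 = 256 + 1728 = 1984
Delta = -16 * (1984) = -31744
Delta mod 11 = 2

Delta = 2 (mod 11)


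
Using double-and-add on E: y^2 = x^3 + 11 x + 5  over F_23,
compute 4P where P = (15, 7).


k = 4 = 100_2 (binary, LSB first: 001)
Double-and-add from P = (15, 7):
  bit 0 = 0: acc unchanged = O
  bit 1 = 0: acc unchanged = O
  bit 2 = 1: acc = O + (19, 14) = (19, 14)

4P = (19, 14)


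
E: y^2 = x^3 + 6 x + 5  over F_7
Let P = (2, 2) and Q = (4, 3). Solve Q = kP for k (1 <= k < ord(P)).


Enumerate multiples of P until we hit Q = (4, 3):
  1P = (2, 2)
  2P = (4, 3)
Match found at i = 2.

k = 2


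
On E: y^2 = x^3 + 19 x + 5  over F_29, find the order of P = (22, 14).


Compute successive multiples of P until we hit O:
  1P = (22, 14)
  2P = (20, 2)
  3P = (23, 9)
  4P = (9, 8)
  5P = (14, 12)
  6P = (13, 10)
  7P = (1, 5)
  8P = (5, 14)
  ... (continuing to 28P)
  28P = O

ord(P) = 28


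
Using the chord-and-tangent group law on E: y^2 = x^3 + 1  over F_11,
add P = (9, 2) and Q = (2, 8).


P != Q, so use the chord formula.
s = (y2 - y1) / (x2 - x1) = (6) / (4) mod 11 = 7
x3 = s^2 - x1 - x2 mod 11 = 7^2 - 9 - 2 = 5
y3 = s (x1 - x3) - y1 mod 11 = 7 * (9 - 5) - 2 = 4

P + Q = (5, 4)


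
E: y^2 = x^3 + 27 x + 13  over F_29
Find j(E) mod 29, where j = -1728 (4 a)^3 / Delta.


Delta = -16(4 a^3 + 27 b^2) mod 29 = 4
-1728 * (4 a)^3 = -1728 * (4*27)^3 mod 29 = 4
j = 4 * 4^(-1) mod 29 = 1

j = 1 (mod 29)


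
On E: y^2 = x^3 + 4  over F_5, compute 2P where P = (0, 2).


Doubling: s = (3 x1^2 + a) / (2 y1)
s = (3*0^2 + 0) / (2*2) mod 5 = 0
x3 = s^2 - 2 x1 mod 5 = 0^2 - 2*0 = 0
y3 = s (x1 - x3) - y1 mod 5 = 0 * (0 - 0) - 2 = 3

2P = (0, 3)


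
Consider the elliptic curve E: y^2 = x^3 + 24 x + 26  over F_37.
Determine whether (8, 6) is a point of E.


Check whether y^2 = x^3 + 24 x + 26 (mod 37) for (x, y) = (8, 6).
LHS: y^2 = 6^2 mod 37 = 36
RHS: x^3 + 24 x + 26 = 8^3 + 24*8 + 26 mod 37 = 27
LHS != RHS

No, not on the curve


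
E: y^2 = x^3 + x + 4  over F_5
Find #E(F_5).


For each x in F_5, count y with y^2 = x^3 + 1 x + 4 mod 5:
  x = 0: RHS = 4, y in [2, 3]  -> 2 point(s)
  x = 1: RHS = 1, y in [1, 4]  -> 2 point(s)
  x = 2: RHS = 4, y in [2, 3]  -> 2 point(s)
  x = 3: RHS = 4, y in [2, 3]  -> 2 point(s)
Affine points: 8. Add the point at infinity: total = 9.

#E(F_5) = 9


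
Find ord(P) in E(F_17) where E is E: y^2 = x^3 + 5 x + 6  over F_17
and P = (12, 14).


Compute successive multiples of P until we hit O:
  1P = (12, 14)
  2P = (14, 7)
  3P = (16, 0)
  4P = (14, 10)
  5P = (12, 3)
  6P = O

ord(P) = 6


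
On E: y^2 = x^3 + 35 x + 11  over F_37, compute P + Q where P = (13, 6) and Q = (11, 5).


P != Q, so use the chord formula.
s = (y2 - y1) / (x2 - x1) = (36) / (35) mod 37 = 19
x3 = s^2 - x1 - x2 mod 37 = 19^2 - 13 - 11 = 4
y3 = s (x1 - x3) - y1 mod 37 = 19 * (13 - 4) - 6 = 17

P + Q = (4, 17)


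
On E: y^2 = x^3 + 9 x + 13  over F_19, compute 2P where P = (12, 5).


Doubling: s = (3 x1^2 + a) / (2 y1)
s = (3*12^2 + 9) / (2*5) mod 19 = 8
x3 = s^2 - 2 x1 mod 19 = 8^2 - 2*12 = 2
y3 = s (x1 - x3) - y1 mod 19 = 8 * (12 - 2) - 5 = 18

2P = (2, 18)


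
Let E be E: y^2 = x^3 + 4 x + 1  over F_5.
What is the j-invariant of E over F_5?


Delta = -16(4 a^3 + 27 b^2) mod 5 = 2
-1728 * (4 a)^3 = -1728 * (4*4)^3 mod 5 = 2
j = 2 * 2^(-1) mod 5 = 1

j = 1 (mod 5)


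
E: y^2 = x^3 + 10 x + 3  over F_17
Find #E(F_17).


For each x in F_17, count y with y^2 = x^3 + 10 x + 3 mod 17:
  x = 3: RHS = 9, y in [3, 14]  -> 2 point(s)
  x = 5: RHS = 8, y in [5, 12]  -> 2 point(s)
  x = 7: RHS = 8, y in [5, 12]  -> 2 point(s)
  x = 8: RHS = 0, y in [0]  -> 1 point(s)
  x = 10: RHS = 15, y in [7, 10]  -> 2 point(s)
  x = 11: RHS = 16, y in [4, 13]  -> 2 point(s)
  x = 12: RHS = 15, y in [7, 10]  -> 2 point(s)
  x = 13: RHS = 1, y in [1, 16]  -> 2 point(s)
  x = 15: RHS = 9, y in [3, 14]  -> 2 point(s)
  x = 16: RHS = 9, y in [3, 14]  -> 2 point(s)
Affine points: 19. Add the point at infinity: total = 20.

#E(F_17) = 20


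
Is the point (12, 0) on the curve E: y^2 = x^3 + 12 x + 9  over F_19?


Check whether y^2 = x^3 + 12 x + 9 (mod 19) for (x, y) = (12, 0).
LHS: y^2 = 0^2 mod 19 = 0
RHS: x^3 + 12 x + 9 = 12^3 + 12*12 + 9 mod 19 = 0
LHS = RHS

Yes, on the curve


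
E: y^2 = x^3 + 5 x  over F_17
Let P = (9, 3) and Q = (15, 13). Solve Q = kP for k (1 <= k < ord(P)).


Enumerate multiples of P until we hit Q = (15, 13):
  1P = (9, 3)
  2P = (15, 4)
  3P = (2, 1)
  4P = (4, 13)
  5P = (8, 12)
  6P = (13, 16)
  7P = (13, 1)
  8P = (8, 5)
  9P = (4, 4)
  10P = (2, 16)
  11P = (15, 13)
Match found at i = 11.

k = 11


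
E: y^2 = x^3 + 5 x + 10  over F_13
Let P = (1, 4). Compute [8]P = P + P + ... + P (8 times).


k = 8 = 1000_2 (binary, LSB first: 0001)
Double-and-add from P = (1, 4):
  bit 0 = 0: acc unchanged = O
  bit 1 = 0: acc unchanged = O
  bit 2 = 0: acc unchanged = O
  bit 3 = 1: acc = O + (0, 6) = (0, 6)

8P = (0, 6)


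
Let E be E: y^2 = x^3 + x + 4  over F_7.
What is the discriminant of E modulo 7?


4 a^3 + 27 b^2 = 4*1^3 + 27*4^2 = 4 + 432 = 436
Delta = -16 * (436) = -6976
Delta mod 7 = 3

Delta = 3 (mod 7)


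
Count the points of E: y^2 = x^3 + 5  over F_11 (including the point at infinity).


For each x in F_11, count y with y^2 = x^3 + 0 x + 5 mod 11:
  x = 0: RHS = 5, y in [4, 7]  -> 2 point(s)
  x = 4: RHS = 3, y in [5, 6]  -> 2 point(s)
  x = 5: RHS = 9, y in [3, 8]  -> 2 point(s)
  x = 6: RHS = 1, y in [1, 10]  -> 2 point(s)
  x = 8: RHS = 0, y in [0]  -> 1 point(s)
  x = 10: RHS = 4, y in [2, 9]  -> 2 point(s)
Affine points: 11. Add the point at infinity: total = 12.

#E(F_11) = 12


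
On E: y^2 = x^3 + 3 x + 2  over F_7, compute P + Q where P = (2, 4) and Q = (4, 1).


P != Q, so use the chord formula.
s = (y2 - y1) / (x2 - x1) = (4) / (2) mod 7 = 2
x3 = s^2 - x1 - x2 mod 7 = 2^2 - 2 - 4 = 5
y3 = s (x1 - x3) - y1 mod 7 = 2 * (2 - 5) - 4 = 4

P + Q = (5, 4)


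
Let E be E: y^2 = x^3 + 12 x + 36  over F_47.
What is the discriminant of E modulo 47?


4 a^3 + 27 b^2 = 4*12^3 + 27*36^2 = 6912 + 34992 = 41904
Delta = -16 * (41904) = -670464
Delta mod 47 = 38

Delta = 38 (mod 47)


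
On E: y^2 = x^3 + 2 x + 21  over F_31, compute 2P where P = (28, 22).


k = 2 = 10_2 (binary, LSB first: 01)
Double-and-add from P = (28, 22):
  bit 0 = 0: acc unchanged = O
  bit 1 = 1: acc = O + (24, 6) = (24, 6)

2P = (24, 6)


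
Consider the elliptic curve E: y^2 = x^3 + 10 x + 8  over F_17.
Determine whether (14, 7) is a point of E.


Check whether y^2 = x^3 + 10 x + 8 (mod 17) for (x, y) = (14, 7).
LHS: y^2 = 7^2 mod 17 = 15
RHS: x^3 + 10 x + 8 = 14^3 + 10*14 + 8 mod 17 = 2
LHS != RHS

No, not on the curve


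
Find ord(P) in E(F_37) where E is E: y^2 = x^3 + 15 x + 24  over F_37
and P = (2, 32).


Compute successive multiples of P until we hit O:
  1P = (2, 32)
  2P = (34, 10)
  3P = (10, 29)
  4P = (13, 23)
  5P = (19, 29)
  6P = (20, 6)
  7P = (18, 24)
  8P = (8, 8)
  ... (continuing to 22P)
  22P = O

ord(P) = 22


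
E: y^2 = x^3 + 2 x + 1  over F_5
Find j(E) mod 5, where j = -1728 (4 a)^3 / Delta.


Delta = -16(4 a^3 + 27 b^2) mod 5 = 1
-1728 * (4 a)^3 = -1728 * (4*2)^3 mod 5 = 4
j = 4 * 1^(-1) mod 5 = 4

j = 4 (mod 5)


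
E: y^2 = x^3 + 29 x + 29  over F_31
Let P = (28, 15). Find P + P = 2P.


Doubling: s = (3 x1^2 + a) / (2 y1)
s = (3*28^2 + 29) / (2*15) mod 31 = 6
x3 = s^2 - 2 x1 mod 31 = 6^2 - 2*28 = 11
y3 = s (x1 - x3) - y1 mod 31 = 6 * (28 - 11) - 15 = 25

2P = (11, 25)


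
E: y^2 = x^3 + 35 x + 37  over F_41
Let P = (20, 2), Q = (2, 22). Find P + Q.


P != Q, so use the chord formula.
s = (y2 - y1) / (x2 - x1) = (20) / (23) mod 41 = 8
x3 = s^2 - x1 - x2 mod 41 = 8^2 - 20 - 2 = 1
y3 = s (x1 - x3) - y1 mod 41 = 8 * (20 - 1) - 2 = 27

P + Q = (1, 27)


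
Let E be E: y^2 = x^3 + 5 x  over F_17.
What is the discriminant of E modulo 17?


4 a^3 + 27 b^2 = 4*5^3 + 27*0^2 = 500 + 0 = 500
Delta = -16 * (500) = -8000
Delta mod 17 = 7

Delta = 7 (mod 17)


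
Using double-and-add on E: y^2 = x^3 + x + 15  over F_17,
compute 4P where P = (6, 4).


k = 4 = 100_2 (binary, LSB first: 001)
Double-and-add from P = (6, 4):
  bit 0 = 0: acc unchanged = O
  bit 1 = 0: acc unchanged = O
  bit 2 = 1: acc = O + (2, 5) = (2, 5)

4P = (2, 5)


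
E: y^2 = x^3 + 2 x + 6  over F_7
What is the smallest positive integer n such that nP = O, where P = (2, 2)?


Compute successive multiples of P until we hit O:
  1P = (2, 2)
  2P = (3, 5)
  3P = (4, 6)
  4P = (5, 6)
  5P = (1, 4)
  6P = (1, 3)
  7P = (5, 1)
  8P = (4, 1)
  ... (continuing to 11P)
  11P = O

ord(P) = 11


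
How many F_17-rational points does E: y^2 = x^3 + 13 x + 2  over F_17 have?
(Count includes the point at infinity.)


For each x in F_17, count y with y^2 = x^3 + 13 x + 2 mod 17:
  x = 0: RHS = 2, y in [6, 11]  -> 2 point(s)
  x = 1: RHS = 16, y in [4, 13]  -> 2 point(s)
  x = 2: RHS = 2, y in [6, 11]  -> 2 point(s)
  x = 3: RHS = 0, y in [0]  -> 1 point(s)
  x = 4: RHS = 16, y in [4, 13]  -> 2 point(s)
  x = 9: RHS = 15, y in [7, 10]  -> 2 point(s)
  x = 12: RHS = 16, y in [4, 13]  -> 2 point(s)
  x = 14: RHS = 4, y in [2, 15]  -> 2 point(s)
  x = 15: RHS = 2, y in [6, 11]  -> 2 point(s)
Affine points: 17. Add the point at infinity: total = 18.

#E(F_17) = 18


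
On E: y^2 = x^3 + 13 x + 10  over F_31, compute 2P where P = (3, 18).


Doubling: s = (3 x1^2 + a) / (2 y1)
s = (3*3^2 + 13) / (2*18) mod 31 = 8
x3 = s^2 - 2 x1 mod 31 = 8^2 - 2*3 = 27
y3 = s (x1 - x3) - y1 mod 31 = 8 * (3 - 27) - 18 = 7

2P = (27, 7)


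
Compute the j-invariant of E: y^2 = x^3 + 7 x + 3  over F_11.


Delta = -16(4 a^3 + 27 b^2) mod 11 = 10
-1728 * (4 a)^3 = -1728 * (4*7)^3 mod 11 = 4
j = 4 * 10^(-1) mod 11 = 7

j = 7 (mod 11)


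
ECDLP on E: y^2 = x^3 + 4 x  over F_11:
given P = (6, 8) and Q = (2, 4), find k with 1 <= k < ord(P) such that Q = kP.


Enumerate multiples of P until we hit Q = (2, 4):
  1P = (6, 8)
  2P = (4, 6)
  3P = (2, 7)
  4P = (1, 7)
  5P = (8, 7)
  6P = (0, 0)
  7P = (8, 4)
  8P = (1, 4)
  9P = (2, 4)
Match found at i = 9.

k = 9


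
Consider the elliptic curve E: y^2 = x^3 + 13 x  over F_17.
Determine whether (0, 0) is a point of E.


Check whether y^2 = x^3 + 13 x + 0 (mod 17) for (x, y) = (0, 0).
LHS: y^2 = 0^2 mod 17 = 0
RHS: x^3 + 13 x + 0 = 0^3 + 13*0 + 0 mod 17 = 0
LHS = RHS

Yes, on the curve


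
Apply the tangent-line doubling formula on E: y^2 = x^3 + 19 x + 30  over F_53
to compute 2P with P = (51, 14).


Doubling: s = (3 x1^2 + a) / (2 y1)
s = (3*51^2 + 19) / (2*14) mod 53 = 3
x3 = s^2 - 2 x1 mod 53 = 3^2 - 2*51 = 13
y3 = s (x1 - x3) - y1 mod 53 = 3 * (51 - 13) - 14 = 47

2P = (13, 47)


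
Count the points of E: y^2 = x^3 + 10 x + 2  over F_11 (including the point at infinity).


For each x in F_11, count y with y^2 = x^3 + 10 x + 2 mod 11:
  x = 3: RHS = 4, y in [2, 9]  -> 2 point(s)
  x = 5: RHS = 1, y in [1, 10]  -> 2 point(s)
  x = 6: RHS = 3, y in [5, 6]  -> 2 point(s)
  x = 8: RHS = 0, y in [0]  -> 1 point(s)
Affine points: 7. Add the point at infinity: total = 8.

#E(F_11) = 8


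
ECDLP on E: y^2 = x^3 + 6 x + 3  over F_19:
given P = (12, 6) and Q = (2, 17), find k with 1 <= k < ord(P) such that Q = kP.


Enumerate multiples of P until we hit Q = (2, 17):
  1P = (12, 6)
  2P = (2, 17)
Match found at i = 2.

k = 2


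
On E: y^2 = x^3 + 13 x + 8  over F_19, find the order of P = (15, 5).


Compute successive multiples of P until we hit O:
  1P = (15, 5)
  2P = (15, 14)
  3P = O

ord(P) = 3


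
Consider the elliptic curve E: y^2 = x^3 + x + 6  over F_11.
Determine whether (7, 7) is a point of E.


Check whether y^2 = x^3 + 1 x + 6 (mod 11) for (x, y) = (7, 7).
LHS: y^2 = 7^2 mod 11 = 5
RHS: x^3 + 1 x + 6 = 7^3 + 1*7 + 6 mod 11 = 4
LHS != RHS

No, not on the curve


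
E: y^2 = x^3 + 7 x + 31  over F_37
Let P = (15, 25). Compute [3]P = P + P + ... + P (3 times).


k = 3 = 11_2 (binary, LSB first: 11)
Double-and-add from P = (15, 25):
  bit 0 = 1: acc = O + (15, 25) = (15, 25)
  bit 1 = 1: acc = (15, 25) + (28, 33) = (27, 16)

3P = (27, 16)


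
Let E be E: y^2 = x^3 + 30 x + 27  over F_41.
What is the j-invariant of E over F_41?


Delta = -16(4 a^3 + 27 b^2) mod 41 = 20
-1728 * (4 a)^3 = -1728 * (4*30)^3 mod 41 = 39
j = 39 * 20^(-1) mod 41 = 4

j = 4 (mod 41)


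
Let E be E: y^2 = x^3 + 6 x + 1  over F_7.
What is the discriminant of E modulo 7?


4 a^3 + 27 b^2 = 4*6^3 + 27*1^2 = 864 + 27 = 891
Delta = -16 * (891) = -14256
Delta mod 7 = 3

Delta = 3 (mod 7)


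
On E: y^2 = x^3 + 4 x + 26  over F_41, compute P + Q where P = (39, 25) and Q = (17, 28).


P != Q, so use the chord formula.
s = (y2 - y1) / (x2 - x1) = (3) / (19) mod 41 = 39
x3 = s^2 - x1 - x2 mod 41 = 39^2 - 39 - 17 = 30
y3 = s (x1 - x3) - y1 mod 41 = 39 * (39 - 30) - 25 = 39

P + Q = (30, 39)


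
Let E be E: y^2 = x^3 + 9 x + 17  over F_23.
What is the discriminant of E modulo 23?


4 a^3 + 27 b^2 = 4*9^3 + 27*17^2 = 2916 + 7803 = 10719
Delta = -16 * (10719) = -171504
Delta mod 23 = 7

Delta = 7 (mod 23)


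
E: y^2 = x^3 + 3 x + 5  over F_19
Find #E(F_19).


For each x in F_19, count y with y^2 = x^3 + 3 x + 5 mod 19:
  x = 0: RHS = 5, y in [9, 10]  -> 2 point(s)
  x = 1: RHS = 9, y in [3, 16]  -> 2 point(s)
  x = 2: RHS = 0, y in [0]  -> 1 point(s)
  x = 4: RHS = 5, y in [9, 10]  -> 2 point(s)
  x = 6: RHS = 11, y in [7, 12]  -> 2 point(s)
  x = 8: RHS = 9, y in [3, 16]  -> 2 point(s)
  x = 9: RHS = 1, y in [1, 18]  -> 2 point(s)
  x = 10: RHS = 9, y in [3, 16]  -> 2 point(s)
  x = 11: RHS = 1, y in [1, 18]  -> 2 point(s)
  x = 14: RHS = 17, y in [6, 13]  -> 2 point(s)
  x = 15: RHS = 5, y in [9, 10]  -> 2 point(s)
  x = 16: RHS = 7, y in [8, 11]  -> 2 point(s)
  x = 18: RHS = 1, y in [1, 18]  -> 2 point(s)
Affine points: 25. Add the point at infinity: total = 26.

#E(F_19) = 26


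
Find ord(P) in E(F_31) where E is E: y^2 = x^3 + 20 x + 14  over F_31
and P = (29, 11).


Compute successive multiples of P until we hit O:
  1P = (29, 11)
  2P = (22, 2)
  3P = (0, 13)
  4P = (3, 15)
  5P = (17, 11)
  6P = (16, 20)
  7P = (25, 22)
  8P = (2, 0)
  ... (continuing to 16P)
  16P = O

ord(P) = 16


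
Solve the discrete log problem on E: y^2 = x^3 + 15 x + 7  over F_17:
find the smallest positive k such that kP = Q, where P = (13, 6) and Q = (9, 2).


Enumerate multiples of P until we hit Q = (9, 2):
  1P = (13, 6)
  2P = (9, 15)
  3P = (16, 5)
  4P = (7, 9)
  5P = (10, 1)
  6P = (10, 16)
  7P = (7, 8)
  8P = (16, 12)
  9P = (9, 2)
Match found at i = 9.

k = 9


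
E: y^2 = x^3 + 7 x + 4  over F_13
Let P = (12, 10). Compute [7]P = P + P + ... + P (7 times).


k = 7 = 111_2 (binary, LSB first: 111)
Double-and-add from P = (12, 10):
  bit 0 = 1: acc = O + (12, 10) = (12, 10)
  bit 1 = 1: acc = (12, 10) + (12, 3) = O
  bit 2 = 1: acc = O + (12, 10) = (12, 10)

7P = (12, 10)


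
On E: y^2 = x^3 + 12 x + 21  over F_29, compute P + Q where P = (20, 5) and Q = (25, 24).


P != Q, so use the chord formula.
s = (y2 - y1) / (x2 - x1) = (19) / (5) mod 29 = 27
x3 = s^2 - x1 - x2 mod 29 = 27^2 - 20 - 25 = 17
y3 = s (x1 - x3) - y1 mod 29 = 27 * (20 - 17) - 5 = 18

P + Q = (17, 18)


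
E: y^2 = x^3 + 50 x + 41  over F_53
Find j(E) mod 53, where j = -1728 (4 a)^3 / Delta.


Delta = -16(4 a^3 + 27 b^2) mod 53 = 46
-1728 * (4 a)^3 = -1728 * (4*50)^3 mod 53 = 17
j = 17 * 46^(-1) mod 53 = 43

j = 43 (mod 53)


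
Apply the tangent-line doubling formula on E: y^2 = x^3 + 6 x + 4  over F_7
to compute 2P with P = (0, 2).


Doubling: s = (3 x1^2 + a) / (2 y1)
s = (3*0^2 + 6) / (2*2) mod 7 = 5
x3 = s^2 - 2 x1 mod 7 = 5^2 - 2*0 = 4
y3 = s (x1 - x3) - y1 mod 7 = 5 * (0 - 4) - 2 = 6

2P = (4, 6)


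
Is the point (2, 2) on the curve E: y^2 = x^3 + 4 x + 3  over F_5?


Check whether y^2 = x^3 + 4 x + 3 (mod 5) for (x, y) = (2, 2).
LHS: y^2 = 2^2 mod 5 = 4
RHS: x^3 + 4 x + 3 = 2^3 + 4*2 + 3 mod 5 = 4
LHS = RHS

Yes, on the curve


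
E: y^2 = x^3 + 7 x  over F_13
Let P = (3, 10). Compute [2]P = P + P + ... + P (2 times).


k = 2 = 10_2 (binary, LSB first: 01)
Double-and-add from P = (3, 10):
  bit 0 = 0: acc unchanged = O
  bit 1 = 1: acc = O + (3, 3) = (3, 3)

2P = (3, 3)


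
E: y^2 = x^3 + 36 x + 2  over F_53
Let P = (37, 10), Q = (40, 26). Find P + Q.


P != Q, so use the chord formula.
s = (y2 - y1) / (x2 - x1) = (16) / (3) mod 53 = 23
x3 = s^2 - x1 - x2 mod 53 = 23^2 - 37 - 40 = 28
y3 = s (x1 - x3) - y1 mod 53 = 23 * (37 - 28) - 10 = 38

P + Q = (28, 38)


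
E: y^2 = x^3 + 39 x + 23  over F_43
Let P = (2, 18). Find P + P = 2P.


Doubling: s = (3 x1^2 + a) / (2 y1)
s = (3*2^2 + 39) / (2*18) mod 43 = 5
x3 = s^2 - 2 x1 mod 43 = 5^2 - 2*2 = 21
y3 = s (x1 - x3) - y1 mod 43 = 5 * (2 - 21) - 18 = 16

2P = (21, 16)


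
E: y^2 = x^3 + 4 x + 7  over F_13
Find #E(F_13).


For each x in F_13, count y with y^2 = x^3 + 4 x + 7 mod 13:
  x = 1: RHS = 12, y in [5, 8]  -> 2 point(s)
  x = 2: RHS = 10, y in [6, 7]  -> 2 point(s)
  x = 4: RHS = 9, y in [3, 10]  -> 2 point(s)
  x = 5: RHS = 9, y in [3, 10]  -> 2 point(s)
  x = 6: RHS = 0, y in [0]  -> 1 point(s)
  x = 7: RHS = 1, y in [1, 12]  -> 2 point(s)
  x = 11: RHS = 4, y in [2, 11]  -> 2 point(s)
Affine points: 13. Add the point at infinity: total = 14.

#E(F_13) = 14


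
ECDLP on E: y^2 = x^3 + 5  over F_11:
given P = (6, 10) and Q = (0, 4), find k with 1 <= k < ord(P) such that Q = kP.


Enumerate multiples of P until we hit Q = (0, 4):
  1P = (6, 10)
  2P = (0, 7)
  3P = (8, 0)
  4P = (0, 4)
Match found at i = 4.

k = 4


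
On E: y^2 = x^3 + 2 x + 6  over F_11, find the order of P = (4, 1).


Compute successive multiples of P until we hit O:
  1P = (4, 1)
  2P = (1, 8)
  3P = (9, 7)
  4P = (10, 5)
  5P = (6, 5)
  6P = (5, 8)
  7P = (7, 0)
  8P = (5, 3)
  ... (continuing to 14P)
  14P = O

ord(P) = 14


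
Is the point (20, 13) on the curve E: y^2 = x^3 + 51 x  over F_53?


Check whether y^2 = x^3 + 51 x + 0 (mod 53) for (x, y) = (20, 13).
LHS: y^2 = 13^2 mod 53 = 10
RHS: x^3 + 51 x + 0 = 20^3 + 51*20 + 0 mod 53 = 10
LHS = RHS

Yes, on the curve


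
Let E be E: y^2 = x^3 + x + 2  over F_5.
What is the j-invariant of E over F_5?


Delta = -16(4 a^3 + 27 b^2) mod 5 = 3
-1728 * (4 a)^3 = -1728 * (4*1)^3 mod 5 = 3
j = 3 * 3^(-1) mod 5 = 1

j = 1 (mod 5)


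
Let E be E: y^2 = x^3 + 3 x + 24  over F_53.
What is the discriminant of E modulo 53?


4 a^3 + 27 b^2 = 4*3^3 + 27*24^2 = 108 + 15552 = 15660
Delta = -16 * (15660) = -250560
Delta mod 53 = 24

Delta = 24 (mod 53)


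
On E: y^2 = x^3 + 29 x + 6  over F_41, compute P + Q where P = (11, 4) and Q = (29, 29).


P != Q, so use the chord formula.
s = (y2 - y1) / (x2 - x1) = (25) / (18) mod 41 = 31
x3 = s^2 - x1 - x2 mod 41 = 31^2 - 11 - 29 = 19
y3 = s (x1 - x3) - y1 mod 41 = 31 * (11 - 19) - 4 = 35

P + Q = (19, 35)


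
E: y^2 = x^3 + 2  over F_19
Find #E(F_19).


For each x in F_19, count y with y^2 = x^3 + 0 x + 2 mod 19:
  x = 4: RHS = 9, y in [3, 16]  -> 2 point(s)
  x = 6: RHS = 9, y in [3, 16]  -> 2 point(s)
  x = 8: RHS = 1, y in [1, 18]  -> 2 point(s)
  x = 9: RHS = 9, y in [3, 16]  -> 2 point(s)
  x = 12: RHS = 1, y in [1, 18]  -> 2 point(s)
  x = 18: RHS = 1, y in [1, 18]  -> 2 point(s)
Affine points: 12. Add the point at infinity: total = 13.

#E(F_19) = 13


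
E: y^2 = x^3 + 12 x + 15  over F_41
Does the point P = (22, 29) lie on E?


Check whether y^2 = x^3 + 12 x + 15 (mod 41) for (x, y) = (22, 29).
LHS: y^2 = 29^2 mod 41 = 21
RHS: x^3 + 12 x + 15 = 22^3 + 12*22 + 15 mod 41 = 21
LHS = RHS

Yes, on the curve


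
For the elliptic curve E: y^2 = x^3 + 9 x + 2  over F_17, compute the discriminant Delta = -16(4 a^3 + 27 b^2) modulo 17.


4 a^3 + 27 b^2 = 4*9^3 + 27*2^2 = 2916 + 108 = 3024
Delta = -16 * (3024) = -48384
Delta mod 17 = 15

Delta = 15 (mod 17)


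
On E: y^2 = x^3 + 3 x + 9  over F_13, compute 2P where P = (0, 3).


Doubling: s = (3 x1^2 + a) / (2 y1)
s = (3*0^2 + 3) / (2*3) mod 13 = 7
x3 = s^2 - 2 x1 mod 13 = 7^2 - 2*0 = 10
y3 = s (x1 - x3) - y1 mod 13 = 7 * (0 - 10) - 3 = 5

2P = (10, 5)


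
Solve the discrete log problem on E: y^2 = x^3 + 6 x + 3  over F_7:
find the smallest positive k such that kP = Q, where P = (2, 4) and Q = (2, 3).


Enumerate multiples of P until we hit Q = (2, 3):
  1P = (2, 4)
  2P = (5, 5)
  3P = (4, 0)
  4P = (5, 2)
  5P = (2, 3)
Match found at i = 5.

k = 5


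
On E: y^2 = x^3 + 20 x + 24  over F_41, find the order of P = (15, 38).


Compute successive multiples of P until we hit O:
  1P = (15, 38)
  2P = (2, 21)
  3P = (8, 9)
  4P = (36, 39)
  5P = (35, 4)
  6P = (23, 33)
  7P = (13, 12)
  8P = (18, 5)
  ... (continuing to 37P)
  37P = O

ord(P) = 37


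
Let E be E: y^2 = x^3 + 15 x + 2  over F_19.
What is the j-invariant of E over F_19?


Delta = -16(4 a^3 + 27 b^2) mod 19 = 12
-1728 * (4 a)^3 = -1728 * (4*15)^3 mod 19 = 8
j = 8 * 12^(-1) mod 19 = 7

j = 7 (mod 19)


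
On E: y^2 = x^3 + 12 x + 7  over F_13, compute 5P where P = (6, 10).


k = 5 = 101_2 (binary, LSB first: 101)
Double-and-add from P = (6, 10):
  bit 0 = 1: acc = O + (6, 10) = (6, 10)
  bit 1 = 0: acc unchanged = (6, 10)
  bit 2 = 1: acc = (6, 10) + (5, 7) = (11, 1)

5P = (11, 1)


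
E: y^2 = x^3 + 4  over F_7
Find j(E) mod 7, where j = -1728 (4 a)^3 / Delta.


Delta = -16(4 a^3 + 27 b^2) mod 7 = 4
-1728 * (4 a)^3 = -1728 * (4*0)^3 mod 7 = 0
j = 0 * 4^(-1) mod 7 = 0

j = 0 (mod 7)


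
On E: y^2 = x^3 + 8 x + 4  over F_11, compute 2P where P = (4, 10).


Doubling: s = (3 x1^2 + a) / (2 y1)
s = (3*4^2 + 8) / (2*10) mod 11 = 5
x3 = s^2 - 2 x1 mod 11 = 5^2 - 2*4 = 6
y3 = s (x1 - x3) - y1 mod 11 = 5 * (4 - 6) - 10 = 2

2P = (6, 2)


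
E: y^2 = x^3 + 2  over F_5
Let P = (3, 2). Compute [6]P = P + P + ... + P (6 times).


k = 6 = 110_2 (binary, LSB first: 011)
Double-and-add from P = (3, 2):
  bit 0 = 0: acc unchanged = O
  bit 1 = 1: acc = O + (3, 3) = (3, 3)
  bit 2 = 1: acc = (3, 3) + (3, 2) = O

6P = O


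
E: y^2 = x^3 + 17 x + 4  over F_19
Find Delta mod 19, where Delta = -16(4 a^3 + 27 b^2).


4 a^3 + 27 b^2 = 4*17^3 + 27*4^2 = 19652 + 432 = 20084
Delta = -16 * (20084) = -321344
Delta mod 19 = 3

Delta = 3 (mod 19)


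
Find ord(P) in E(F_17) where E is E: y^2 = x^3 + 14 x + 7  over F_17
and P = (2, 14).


Compute successive multiples of P until we hit O:
  1P = (2, 14)
  2P = (11, 8)
  3P = (12, 4)
  4P = (4, 5)
  5P = (10, 5)
  6P = (6, 16)
  7P = (5, 10)
  8P = (8, 11)
  ... (continuing to 21P)
  21P = O

ord(P) = 21


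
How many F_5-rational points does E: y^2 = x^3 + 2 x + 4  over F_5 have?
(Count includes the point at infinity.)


For each x in F_5, count y with y^2 = x^3 + 2 x + 4 mod 5:
  x = 0: RHS = 4, y in [2, 3]  -> 2 point(s)
  x = 2: RHS = 1, y in [1, 4]  -> 2 point(s)
  x = 4: RHS = 1, y in [1, 4]  -> 2 point(s)
Affine points: 6. Add the point at infinity: total = 7.

#E(F_5) = 7


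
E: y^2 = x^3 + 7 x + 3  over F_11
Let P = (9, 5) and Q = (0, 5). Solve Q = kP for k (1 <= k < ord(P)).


Enumerate multiples of P until we hit Q = (0, 5):
  1P = (9, 5)
  2P = (2, 5)
  3P = (0, 6)
  4P = (5, 8)
  5P = (1, 0)
  6P = (5, 3)
  7P = (0, 5)
Match found at i = 7.

k = 7


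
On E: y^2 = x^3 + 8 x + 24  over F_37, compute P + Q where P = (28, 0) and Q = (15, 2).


P != Q, so use the chord formula.
s = (y2 - y1) / (x2 - x1) = (2) / (24) mod 37 = 34
x3 = s^2 - x1 - x2 mod 37 = 34^2 - 28 - 15 = 3
y3 = s (x1 - x3) - y1 mod 37 = 34 * (28 - 3) - 0 = 36

P + Q = (3, 36)


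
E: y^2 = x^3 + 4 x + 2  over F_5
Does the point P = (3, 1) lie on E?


Check whether y^2 = x^3 + 4 x + 2 (mod 5) for (x, y) = (3, 1).
LHS: y^2 = 1^2 mod 5 = 1
RHS: x^3 + 4 x + 2 = 3^3 + 4*3 + 2 mod 5 = 1
LHS = RHS

Yes, on the curve


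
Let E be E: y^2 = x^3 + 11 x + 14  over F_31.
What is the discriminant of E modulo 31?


4 a^3 + 27 b^2 = 4*11^3 + 27*14^2 = 5324 + 5292 = 10616
Delta = -16 * (10616) = -169856
Delta mod 31 = 24

Delta = 24 (mod 31)


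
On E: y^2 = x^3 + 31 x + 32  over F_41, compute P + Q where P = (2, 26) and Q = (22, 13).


P != Q, so use the chord formula.
s = (y2 - y1) / (x2 - x1) = (28) / (20) mod 41 = 26
x3 = s^2 - x1 - x2 mod 41 = 26^2 - 2 - 22 = 37
y3 = s (x1 - x3) - y1 mod 41 = 26 * (2 - 37) - 26 = 7

P + Q = (37, 7)


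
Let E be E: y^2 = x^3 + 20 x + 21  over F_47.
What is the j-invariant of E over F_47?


Delta = -16(4 a^3 + 27 b^2) mod 47 = 44
-1728 * (4 a)^3 = -1728 * (4*20)^3 mod 47 = 37
j = 37 * 44^(-1) mod 47 = 19

j = 19 (mod 47)


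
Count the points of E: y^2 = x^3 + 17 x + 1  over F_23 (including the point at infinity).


For each x in F_23, count y with y^2 = x^3 + 17 x + 1 mod 23:
  x = 0: RHS = 1, y in [1, 22]  -> 2 point(s)
  x = 4: RHS = 18, y in [8, 15]  -> 2 point(s)
  x = 5: RHS = 4, y in [2, 21]  -> 2 point(s)
  x = 7: RHS = 3, y in [7, 16]  -> 2 point(s)
  x = 9: RHS = 9, y in [3, 20]  -> 2 point(s)
  x = 11: RHS = 1, y in [1, 22]  -> 2 point(s)
  x = 12: RHS = 1, y in [1, 22]  -> 2 point(s)
  x = 13: RHS = 4, y in [2, 21]  -> 2 point(s)
  x = 14: RHS = 16, y in [4, 19]  -> 2 point(s)
  x = 22: RHS = 6, y in [11, 12]  -> 2 point(s)
Affine points: 20. Add the point at infinity: total = 21.

#E(F_23) = 21


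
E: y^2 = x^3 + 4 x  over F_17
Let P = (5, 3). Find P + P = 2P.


Doubling: s = (3 x1^2 + a) / (2 y1)
s = (3*5^2 + 4) / (2*3) mod 17 = 16
x3 = s^2 - 2 x1 mod 17 = 16^2 - 2*5 = 8
y3 = s (x1 - x3) - y1 mod 17 = 16 * (5 - 8) - 3 = 0

2P = (8, 0)


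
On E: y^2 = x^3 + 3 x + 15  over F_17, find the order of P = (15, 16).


Compute successive multiples of P until we hit O:
  1P = (15, 16)
  2P = (5, 11)
  3P = (10, 12)
  4P = (11, 11)
  5P = (0, 7)
  6P = (1, 6)
  7P = (14, 9)
  8P = (3, 0)
  ... (continuing to 16P)
  16P = O

ord(P) = 16


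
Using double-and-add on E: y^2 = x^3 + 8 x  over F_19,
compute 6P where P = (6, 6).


k = 6 = 110_2 (binary, LSB first: 011)
Double-and-add from P = (6, 6):
  bit 0 = 0: acc unchanged = O
  bit 1 = 1: acc = O + (16, 5) = (16, 5)
  bit 2 = 1: acc = (16, 5) + (4, 18) = (4, 1)

6P = (4, 1)


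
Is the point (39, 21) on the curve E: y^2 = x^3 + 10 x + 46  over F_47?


Check whether y^2 = x^3 + 10 x + 46 (mod 47) for (x, y) = (39, 21).
LHS: y^2 = 21^2 mod 47 = 18
RHS: x^3 + 10 x + 46 = 39^3 + 10*39 + 46 mod 47 = 18
LHS = RHS

Yes, on the curve
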